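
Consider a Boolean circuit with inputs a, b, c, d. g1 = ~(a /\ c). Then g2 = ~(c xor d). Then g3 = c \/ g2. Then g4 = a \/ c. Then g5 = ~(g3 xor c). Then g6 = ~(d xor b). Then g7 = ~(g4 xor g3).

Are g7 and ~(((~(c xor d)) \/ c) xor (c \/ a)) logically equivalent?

Yes

g2 = ~(c xor d)
g3 = c \/ g2 = c \/ (~(c xor d))
g4 = a \/ c
g7 = ~(g4 xor g3) = ~((a \/ c) xor (c \/ (~(c xor d))))
At a=0, b=0, c=0, d=0: circuit gives 0, formula gives 0.
At a=0, b=0, c=0, d=1: circuit gives 1, formula gives 1.
Agrees on all 16 inputs.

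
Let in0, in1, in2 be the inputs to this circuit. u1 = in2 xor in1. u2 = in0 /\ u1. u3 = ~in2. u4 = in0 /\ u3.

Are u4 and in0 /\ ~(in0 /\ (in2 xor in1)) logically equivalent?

u3 = ~in2
u4 = in0 /\ u3 = in0 /\ ~in2
At in0=1, in1=1, in2=0: circuit gives 1, formula gives 0.

No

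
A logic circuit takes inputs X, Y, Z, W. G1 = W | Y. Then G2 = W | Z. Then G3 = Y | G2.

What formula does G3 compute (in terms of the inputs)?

Y | (W | Z)

G2 = W | Z
G3 = Y | G2 = Y | (W | Z)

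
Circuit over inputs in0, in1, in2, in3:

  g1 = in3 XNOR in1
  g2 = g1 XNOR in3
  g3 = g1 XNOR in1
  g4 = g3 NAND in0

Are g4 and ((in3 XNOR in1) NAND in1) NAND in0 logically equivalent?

No

g1 = in3 XNOR in1
g3 = g1 XNOR in1 = (in3 XNOR in1) XNOR in1
g4 = g3 NAND in0 = ((in3 XNOR in1) XNOR in1) NAND in0
At in0=1, in1=0, in2=0, in3=0: circuit gives 1, formula gives 0.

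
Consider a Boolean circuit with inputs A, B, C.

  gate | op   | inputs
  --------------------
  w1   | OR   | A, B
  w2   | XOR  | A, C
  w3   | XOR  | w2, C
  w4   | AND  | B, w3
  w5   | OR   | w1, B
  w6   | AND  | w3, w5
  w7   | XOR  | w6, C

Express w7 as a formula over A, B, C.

w1 = A OR B
w2 = A XOR C
w3 = w2 XOR C = (A XOR C) XOR C
w5 = w1 OR B = (A OR B) OR B
w6 = w3 AND w5 = ((A XOR C) XOR C) AND ((A OR B) OR B)
w7 = w6 XOR C = (((A XOR C) XOR C) AND ((A OR B) OR B)) XOR C

(((A XOR C) XOR C) AND ((A OR B) OR B)) XOR C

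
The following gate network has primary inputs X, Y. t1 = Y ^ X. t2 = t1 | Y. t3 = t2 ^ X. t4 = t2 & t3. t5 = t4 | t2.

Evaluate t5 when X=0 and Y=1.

1

t1 = 1 ^ 0 = 1
t2 = 1 | 1 = 1
t3 = 1 ^ 0 = 1
t4 = 1 & 1 = 1
t5 = 1 | 1 = 1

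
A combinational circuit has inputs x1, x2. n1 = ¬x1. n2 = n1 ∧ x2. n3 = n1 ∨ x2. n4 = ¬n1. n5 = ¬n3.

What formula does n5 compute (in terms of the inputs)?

n1 = ¬x1
n3 = n1 ∨ x2 = ¬x1 ∨ x2
n5 = ¬n3 = ¬(¬x1 ∨ x2)

¬(¬x1 ∨ x2)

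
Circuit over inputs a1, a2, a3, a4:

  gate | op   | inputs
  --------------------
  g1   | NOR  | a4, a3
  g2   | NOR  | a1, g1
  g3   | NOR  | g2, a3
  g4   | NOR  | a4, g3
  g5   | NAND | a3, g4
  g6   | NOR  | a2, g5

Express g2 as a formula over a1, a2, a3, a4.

a1 NOR (a4 NOR a3)

g1 = a4 NOR a3
g2 = a1 NOR g1 = a1 NOR (a4 NOR a3)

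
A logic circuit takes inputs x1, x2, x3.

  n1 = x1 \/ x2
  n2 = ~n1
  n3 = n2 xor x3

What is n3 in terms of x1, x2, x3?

n1 = x1 \/ x2
n2 = ~n1 = ~(x1 \/ x2)
n3 = n2 xor x3 = ~(x1 \/ x2) xor x3

~(x1 \/ x2) xor x3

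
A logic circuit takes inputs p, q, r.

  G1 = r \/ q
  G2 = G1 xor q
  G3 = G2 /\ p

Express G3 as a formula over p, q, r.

((r \/ q) xor q) /\ p

G1 = r \/ q
G2 = G1 xor q = (r \/ q) xor q
G3 = G2 /\ p = ((r \/ q) xor q) /\ p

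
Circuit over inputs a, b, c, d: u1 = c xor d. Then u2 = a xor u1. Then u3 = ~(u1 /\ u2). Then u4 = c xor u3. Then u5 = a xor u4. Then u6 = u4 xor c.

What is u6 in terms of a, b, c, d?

u1 = c xor d
u2 = a xor u1 = a xor (c xor d)
u3 = ~(u1 /\ u2) = ~((c xor d) /\ (a xor (c xor d)))
u4 = c xor u3 = c xor (~((c xor d) /\ (a xor (c xor d))))
u6 = u4 xor c = (c xor (~((c xor d) /\ (a xor (c xor d))))) xor c

(c xor (~((c xor d) /\ (a xor (c xor d))))) xor c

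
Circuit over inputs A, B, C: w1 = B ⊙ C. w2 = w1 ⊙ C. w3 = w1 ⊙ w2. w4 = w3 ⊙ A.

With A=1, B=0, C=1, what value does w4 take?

1

w1 = 0 ⊙ 1 = 0
w2 = 0 ⊙ 1 = 0
w3 = 0 ⊙ 0 = 1
w4 = 1 ⊙ 1 = 1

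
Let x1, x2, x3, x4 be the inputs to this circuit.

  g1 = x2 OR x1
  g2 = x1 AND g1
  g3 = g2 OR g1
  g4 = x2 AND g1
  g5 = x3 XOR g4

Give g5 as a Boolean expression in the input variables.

x3 XOR (x2 AND (x2 OR x1))

g1 = x2 OR x1
g4 = x2 AND g1 = x2 AND (x2 OR x1)
g5 = x3 XOR g4 = x3 XOR (x2 AND (x2 OR x1))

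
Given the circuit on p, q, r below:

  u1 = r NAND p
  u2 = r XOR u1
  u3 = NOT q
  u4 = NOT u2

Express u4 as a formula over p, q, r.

NOT (r XOR (r NAND p))

u1 = r NAND p
u2 = r XOR u1 = r XOR (r NAND p)
u4 = NOT u2 = NOT (r XOR (r NAND p))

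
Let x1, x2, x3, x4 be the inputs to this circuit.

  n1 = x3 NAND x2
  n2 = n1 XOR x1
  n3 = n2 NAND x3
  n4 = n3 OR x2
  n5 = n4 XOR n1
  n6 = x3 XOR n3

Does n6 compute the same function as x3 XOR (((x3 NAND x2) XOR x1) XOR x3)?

n1 = x3 NAND x2
n2 = n1 XOR x1 = (x3 NAND x2) XOR x1
n3 = n2 NAND x3 = ((x3 NAND x2) XOR x1) NAND x3
n6 = x3 XOR n3 = x3 XOR (((x3 NAND x2) XOR x1) NAND x3)
At x1=1, x2=0, x3=0, x4=0: circuit gives 1, formula gives 0.

No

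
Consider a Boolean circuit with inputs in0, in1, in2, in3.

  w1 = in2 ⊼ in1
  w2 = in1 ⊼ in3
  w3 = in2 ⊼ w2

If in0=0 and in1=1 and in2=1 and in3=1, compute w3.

1

w2 = 1 ⊼ 1 = 0
w3 = 1 ⊼ 0 = 1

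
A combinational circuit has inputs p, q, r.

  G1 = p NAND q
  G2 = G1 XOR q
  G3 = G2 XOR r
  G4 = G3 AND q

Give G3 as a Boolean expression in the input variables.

((p NAND q) XOR q) XOR r

G1 = p NAND q
G2 = G1 XOR q = (p NAND q) XOR q
G3 = G2 XOR r = ((p NAND q) XOR q) XOR r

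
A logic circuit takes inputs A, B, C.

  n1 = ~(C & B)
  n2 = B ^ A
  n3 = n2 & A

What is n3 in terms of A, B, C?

n2 = B ^ A
n3 = n2 & A = (B ^ A) & A

(B ^ A) & A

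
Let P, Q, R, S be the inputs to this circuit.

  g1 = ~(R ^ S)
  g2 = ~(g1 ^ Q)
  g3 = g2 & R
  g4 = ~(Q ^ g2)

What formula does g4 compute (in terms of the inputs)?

g1 = ~(R ^ S)
g2 = ~(g1 ^ Q) = ~((~(R ^ S)) ^ Q)
g4 = ~(Q ^ g2) = ~(Q ^ (~((~(R ^ S)) ^ Q)))

~(Q ^ (~((~(R ^ S)) ^ Q)))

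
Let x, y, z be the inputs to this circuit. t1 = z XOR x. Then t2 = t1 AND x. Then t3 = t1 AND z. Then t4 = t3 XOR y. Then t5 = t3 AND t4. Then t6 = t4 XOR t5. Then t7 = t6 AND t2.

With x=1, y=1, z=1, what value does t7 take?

t1 = 1 XOR 1 = 0
t2 = 0 AND 1 = 0
t3 = 0 AND 1 = 0
t4 = 0 XOR 1 = 1
t5 = 0 AND 1 = 0
t6 = 1 XOR 0 = 1
t7 = 1 AND 0 = 0

0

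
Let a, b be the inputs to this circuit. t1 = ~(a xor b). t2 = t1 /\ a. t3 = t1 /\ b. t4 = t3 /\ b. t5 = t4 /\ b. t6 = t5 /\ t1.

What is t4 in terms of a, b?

t1 = ~(a xor b)
t3 = t1 /\ b = (~(a xor b)) /\ b
t4 = t3 /\ b = ((~(a xor b)) /\ b) /\ b

((~(a xor b)) /\ b) /\ b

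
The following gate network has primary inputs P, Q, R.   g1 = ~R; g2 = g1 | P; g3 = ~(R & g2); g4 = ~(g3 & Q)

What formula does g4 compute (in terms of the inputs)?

~((~(R & (~R | P))) & Q)

g1 = ~R
g2 = g1 | P = ~R | P
g3 = ~(R & g2) = ~(R & (~R | P))
g4 = ~(g3 & Q) = ~((~(R & (~R | P))) & Q)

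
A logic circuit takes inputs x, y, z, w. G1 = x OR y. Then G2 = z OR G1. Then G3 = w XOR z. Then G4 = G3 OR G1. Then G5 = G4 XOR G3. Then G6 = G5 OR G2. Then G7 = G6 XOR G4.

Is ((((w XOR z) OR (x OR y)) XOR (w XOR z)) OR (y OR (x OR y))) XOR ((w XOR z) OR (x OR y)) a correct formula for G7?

No

G1 = x OR y
G2 = z OR G1 = z OR (x OR y)
G3 = w XOR z
G4 = G3 OR G1 = (w XOR z) OR (x OR y)
G5 = G4 XOR G3 = ((w XOR z) OR (x OR y)) XOR (w XOR z)
G6 = G5 OR G2 = (((w XOR z) OR (x OR y)) XOR (w XOR z)) OR (z OR (x OR y))
G7 = G6 XOR G4 = ((((w XOR z) OR (x OR y)) XOR (w XOR z)) OR (z OR (x OR y))) XOR ((w XOR z) OR (x OR y))
At x=0, y=0, z=1, w=0: circuit gives 0, formula gives 1.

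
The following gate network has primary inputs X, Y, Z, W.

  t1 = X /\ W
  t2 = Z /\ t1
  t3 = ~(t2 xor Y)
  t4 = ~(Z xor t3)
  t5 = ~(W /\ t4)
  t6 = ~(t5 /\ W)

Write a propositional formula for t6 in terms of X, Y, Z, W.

~((~(W /\ (~(Z xor (~((Z /\ (X /\ W)) xor Y)))))) /\ W)

t1 = X /\ W
t2 = Z /\ t1 = Z /\ (X /\ W)
t3 = ~(t2 xor Y) = ~((Z /\ (X /\ W)) xor Y)
t4 = ~(Z xor t3) = ~(Z xor (~((Z /\ (X /\ W)) xor Y)))
t5 = ~(W /\ t4) = ~(W /\ (~(Z xor (~((Z /\ (X /\ W)) xor Y)))))
t6 = ~(t5 /\ W) = ~((~(W /\ (~(Z xor (~((Z /\ (X /\ W)) xor Y)))))) /\ W)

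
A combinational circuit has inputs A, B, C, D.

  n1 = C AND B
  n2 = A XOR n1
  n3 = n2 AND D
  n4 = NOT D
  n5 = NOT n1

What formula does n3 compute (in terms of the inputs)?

n1 = C AND B
n2 = A XOR n1 = A XOR (C AND B)
n3 = n2 AND D = (A XOR (C AND B)) AND D

(A XOR (C AND B)) AND D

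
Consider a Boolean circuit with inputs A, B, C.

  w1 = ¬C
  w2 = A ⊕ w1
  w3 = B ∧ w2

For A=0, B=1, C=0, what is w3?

w1 = ¬0 = 1
w2 = 0 ⊕ 1 = 1
w3 = 1 ∧ 1 = 1

1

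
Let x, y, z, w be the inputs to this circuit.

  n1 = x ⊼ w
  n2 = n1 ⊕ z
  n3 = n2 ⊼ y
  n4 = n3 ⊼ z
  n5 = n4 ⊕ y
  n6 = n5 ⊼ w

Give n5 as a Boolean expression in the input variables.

n1 = x ⊼ w
n2 = n1 ⊕ z = (x ⊼ w) ⊕ z
n3 = n2 ⊼ y = ((x ⊼ w) ⊕ z) ⊼ y
n4 = n3 ⊼ z = (((x ⊼ w) ⊕ z) ⊼ y) ⊼ z
n5 = n4 ⊕ y = ((((x ⊼ w) ⊕ z) ⊼ y) ⊼ z) ⊕ y

((((x ⊼ w) ⊕ z) ⊼ y) ⊼ z) ⊕ y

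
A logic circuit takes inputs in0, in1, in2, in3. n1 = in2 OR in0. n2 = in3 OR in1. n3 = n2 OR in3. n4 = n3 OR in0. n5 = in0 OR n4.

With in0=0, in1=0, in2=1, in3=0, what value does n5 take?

n2 = 0 OR 0 = 0
n3 = 0 OR 0 = 0
n4 = 0 OR 0 = 0
n5 = 0 OR 0 = 0

0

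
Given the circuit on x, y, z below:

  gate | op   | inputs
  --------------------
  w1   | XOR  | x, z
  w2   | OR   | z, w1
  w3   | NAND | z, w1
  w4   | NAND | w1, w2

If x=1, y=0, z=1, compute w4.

1

w1 = 1 XOR 1 = 0
w2 = 1 OR 0 = 1
w4 = 0 NAND 1 = 1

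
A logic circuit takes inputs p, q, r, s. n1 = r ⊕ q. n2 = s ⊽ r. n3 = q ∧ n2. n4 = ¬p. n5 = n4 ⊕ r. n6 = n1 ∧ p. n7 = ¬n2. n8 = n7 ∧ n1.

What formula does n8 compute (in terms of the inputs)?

n1 = r ⊕ q
n2 = s ⊽ r
n7 = ¬n2 = ¬(s ⊽ r)
n8 = n7 ∧ n1 = ¬(s ⊽ r) ∧ (r ⊕ q)

¬(s ⊽ r) ∧ (r ⊕ q)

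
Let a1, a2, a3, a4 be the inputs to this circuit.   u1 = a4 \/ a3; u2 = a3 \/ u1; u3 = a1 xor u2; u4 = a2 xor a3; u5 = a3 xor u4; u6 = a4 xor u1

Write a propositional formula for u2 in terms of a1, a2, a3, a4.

u1 = a4 \/ a3
u2 = a3 \/ u1 = a3 \/ (a4 \/ a3)

a3 \/ (a4 \/ a3)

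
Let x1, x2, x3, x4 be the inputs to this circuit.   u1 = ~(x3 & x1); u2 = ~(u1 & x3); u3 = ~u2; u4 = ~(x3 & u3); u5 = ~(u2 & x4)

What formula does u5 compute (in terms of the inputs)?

u1 = ~(x3 & x1)
u2 = ~(u1 & x3) = ~((~(x3 & x1)) & x3)
u5 = ~(u2 & x4) = ~((~((~(x3 & x1)) & x3)) & x4)

~((~((~(x3 & x1)) & x3)) & x4)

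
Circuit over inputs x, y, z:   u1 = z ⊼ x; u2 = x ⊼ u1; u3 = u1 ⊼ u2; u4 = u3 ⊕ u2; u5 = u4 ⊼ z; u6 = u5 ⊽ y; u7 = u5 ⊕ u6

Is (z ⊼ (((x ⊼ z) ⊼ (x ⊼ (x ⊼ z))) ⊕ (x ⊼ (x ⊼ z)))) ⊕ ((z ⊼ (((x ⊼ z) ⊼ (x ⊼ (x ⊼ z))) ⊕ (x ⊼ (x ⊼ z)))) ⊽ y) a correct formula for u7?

u1 = z ⊼ x
u2 = x ⊼ u1 = x ⊼ (z ⊼ x)
u3 = u1 ⊼ u2 = (z ⊼ x) ⊼ (x ⊼ (z ⊼ x))
u4 = u3 ⊕ u2 = ((z ⊼ x) ⊼ (x ⊼ (z ⊼ x))) ⊕ (x ⊼ (z ⊼ x))
u5 = u4 ⊼ z = (((z ⊼ x) ⊼ (x ⊼ (z ⊼ x))) ⊕ (x ⊼ (z ⊼ x))) ⊼ z
u6 = u5 ⊽ y = ((((z ⊼ x) ⊼ (x ⊼ (z ⊼ x))) ⊕ (x ⊼ (z ⊼ x))) ⊼ z) ⊽ y
u7 = u5 ⊕ u6 = ((((z ⊼ x) ⊼ (x ⊼ (z ⊼ x))) ⊕ (x ⊼ (z ⊼ x))) ⊼ z) ⊕ (((((z ⊼ x) ⊼ (x ⊼ (z ⊼ x))) ⊕ (x ⊼ (z ⊼ x))) ⊼ z) ⊽ y)
At x=0, y=1, z=1: circuit gives 0, formula gives 0.
At x=0, y=0, z=0: circuit gives 1, formula gives 1.
Agrees on all 8 inputs.

Yes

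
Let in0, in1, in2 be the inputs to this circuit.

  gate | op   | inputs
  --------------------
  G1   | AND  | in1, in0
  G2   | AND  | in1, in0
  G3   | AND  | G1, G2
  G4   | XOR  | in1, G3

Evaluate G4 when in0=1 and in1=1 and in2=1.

G1 = 1 AND 1 = 1
G2 = 1 AND 1 = 1
G3 = 1 AND 1 = 1
G4 = 1 XOR 1 = 0

0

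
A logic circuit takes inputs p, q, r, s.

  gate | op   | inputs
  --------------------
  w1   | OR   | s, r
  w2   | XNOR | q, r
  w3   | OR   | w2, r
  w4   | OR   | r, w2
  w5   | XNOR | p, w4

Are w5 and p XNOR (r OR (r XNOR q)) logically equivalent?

w2 = q XNOR r
w4 = r OR w2 = r OR (q XNOR r)
w5 = p XNOR w4 = p XNOR (r OR (q XNOR r))
At p=0, q=0, r=0, s=0: circuit gives 0, formula gives 0.
At p=0, q=1, r=0, s=0: circuit gives 1, formula gives 1.
Agrees on all 16 inputs.

Yes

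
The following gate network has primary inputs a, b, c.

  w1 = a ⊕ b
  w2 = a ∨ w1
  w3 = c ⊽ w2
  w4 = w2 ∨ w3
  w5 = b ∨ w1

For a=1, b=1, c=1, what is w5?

1

w1 = 1 ⊕ 1 = 0
w5 = 1 ∨ 0 = 1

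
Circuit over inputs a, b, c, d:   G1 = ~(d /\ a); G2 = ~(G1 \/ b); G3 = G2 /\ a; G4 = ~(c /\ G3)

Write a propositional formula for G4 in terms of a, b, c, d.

G1 = ~(d /\ a)
G2 = ~(G1 \/ b) = ~((~(d /\ a)) \/ b)
G3 = G2 /\ a = (~((~(d /\ a)) \/ b)) /\ a
G4 = ~(c /\ G3) = ~(c /\ ((~((~(d /\ a)) \/ b)) /\ a))

~(c /\ ((~((~(d /\ a)) \/ b)) /\ a))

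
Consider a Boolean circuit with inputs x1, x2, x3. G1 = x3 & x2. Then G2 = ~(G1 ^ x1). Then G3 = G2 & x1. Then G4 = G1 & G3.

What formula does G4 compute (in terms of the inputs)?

(x3 & x2) & ((~((x3 & x2) ^ x1)) & x1)

G1 = x3 & x2
G2 = ~(G1 ^ x1) = ~((x3 & x2) ^ x1)
G3 = G2 & x1 = (~((x3 & x2) ^ x1)) & x1
G4 = G1 & G3 = (x3 & x2) & ((~((x3 & x2) ^ x1)) & x1)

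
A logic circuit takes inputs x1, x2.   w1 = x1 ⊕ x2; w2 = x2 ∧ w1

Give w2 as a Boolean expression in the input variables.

x2 ∧ (x1 ⊕ x2)

w1 = x1 ⊕ x2
w2 = x2 ∧ w1 = x2 ∧ (x1 ⊕ x2)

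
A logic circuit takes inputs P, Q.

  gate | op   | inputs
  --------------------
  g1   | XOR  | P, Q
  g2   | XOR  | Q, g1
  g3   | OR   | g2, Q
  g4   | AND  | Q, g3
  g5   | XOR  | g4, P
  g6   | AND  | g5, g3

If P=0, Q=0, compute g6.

0

g1 = 0 XOR 0 = 0
g2 = 0 XOR 0 = 0
g3 = 0 OR 0 = 0
g4 = 0 AND 0 = 0
g5 = 0 XOR 0 = 0
g6 = 0 AND 0 = 0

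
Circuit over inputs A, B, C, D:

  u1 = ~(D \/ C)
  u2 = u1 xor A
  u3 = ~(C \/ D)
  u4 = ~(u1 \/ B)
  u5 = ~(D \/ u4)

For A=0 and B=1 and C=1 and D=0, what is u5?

u1 = ~(0 \/ 1) = 0
u4 = ~(0 \/ 1) = 0
u5 = ~(0 \/ 0) = 1

1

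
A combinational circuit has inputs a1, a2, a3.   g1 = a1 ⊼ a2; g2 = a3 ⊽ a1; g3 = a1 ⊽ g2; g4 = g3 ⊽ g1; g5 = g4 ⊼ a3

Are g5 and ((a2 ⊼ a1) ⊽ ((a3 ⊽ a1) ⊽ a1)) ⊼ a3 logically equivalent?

g1 = a1 ⊼ a2
g2 = a3 ⊽ a1
g3 = a1 ⊽ g2 = a1 ⊽ (a3 ⊽ a1)
g4 = g3 ⊽ g1 = (a1 ⊽ (a3 ⊽ a1)) ⊽ (a1 ⊼ a2)
g5 = g4 ⊼ a3 = ((a1 ⊽ (a3 ⊽ a1)) ⊽ (a1 ⊼ a2)) ⊼ a3
At a1=1, a2=1, a3=1: circuit gives 0, formula gives 0.
At a1=0, a2=0, a3=0: circuit gives 1, formula gives 1.
Agrees on all 8 inputs.

Yes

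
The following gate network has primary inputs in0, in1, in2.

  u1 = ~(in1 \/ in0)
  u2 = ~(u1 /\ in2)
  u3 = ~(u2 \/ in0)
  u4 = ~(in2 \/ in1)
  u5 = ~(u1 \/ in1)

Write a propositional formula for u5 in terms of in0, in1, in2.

~((~(in1 \/ in0)) \/ in1)

u1 = ~(in1 \/ in0)
u5 = ~(u1 \/ in1) = ~((~(in1 \/ in0)) \/ in1)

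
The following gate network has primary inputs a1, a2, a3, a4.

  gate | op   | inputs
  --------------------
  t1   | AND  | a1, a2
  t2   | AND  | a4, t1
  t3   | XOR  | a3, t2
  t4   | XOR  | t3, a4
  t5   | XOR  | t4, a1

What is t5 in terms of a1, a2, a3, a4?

t1 = a1 AND a2
t2 = a4 AND t1 = a4 AND (a1 AND a2)
t3 = a3 XOR t2 = a3 XOR (a4 AND (a1 AND a2))
t4 = t3 XOR a4 = (a3 XOR (a4 AND (a1 AND a2))) XOR a4
t5 = t4 XOR a1 = ((a3 XOR (a4 AND (a1 AND a2))) XOR a4) XOR a1

((a3 XOR (a4 AND (a1 AND a2))) XOR a4) XOR a1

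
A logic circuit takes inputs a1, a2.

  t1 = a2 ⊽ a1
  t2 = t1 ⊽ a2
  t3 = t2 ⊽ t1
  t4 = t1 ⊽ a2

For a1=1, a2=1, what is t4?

t1 = 1 ⊽ 1 = 0
t4 = 0 ⊽ 1 = 0

0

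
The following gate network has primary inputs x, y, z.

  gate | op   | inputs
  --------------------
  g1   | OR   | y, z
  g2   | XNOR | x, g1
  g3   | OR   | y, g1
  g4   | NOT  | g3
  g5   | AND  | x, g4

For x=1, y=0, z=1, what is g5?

g1 = 0 OR 1 = 1
g3 = 0 OR 1 = 1
g4 = NOT 1 = 0
g5 = 1 AND 0 = 0

0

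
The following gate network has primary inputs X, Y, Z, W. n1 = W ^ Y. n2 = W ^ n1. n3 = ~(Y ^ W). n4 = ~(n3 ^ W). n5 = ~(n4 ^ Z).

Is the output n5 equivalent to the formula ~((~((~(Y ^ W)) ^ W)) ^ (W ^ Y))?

No

n3 = ~(Y ^ W)
n4 = ~(n3 ^ W) = ~((~(Y ^ W)) ^ W)
n5 = ~(n4 ^ Z) = ~((~((~(Y ^ W)) ^ W)) ^ Z)
At X=0, Y=0, Z=0, W=1: circuit gives 1, formula gives 0.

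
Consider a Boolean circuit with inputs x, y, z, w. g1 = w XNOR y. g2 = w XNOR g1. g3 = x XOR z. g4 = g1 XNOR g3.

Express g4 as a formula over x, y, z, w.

g1 = w XNOR y
g3 = x XOR z
g4 = g1 XNOR g3 = (w XNOR y) XNOR (x XOR z)

(w XNOR y) XNOR (x XOR z)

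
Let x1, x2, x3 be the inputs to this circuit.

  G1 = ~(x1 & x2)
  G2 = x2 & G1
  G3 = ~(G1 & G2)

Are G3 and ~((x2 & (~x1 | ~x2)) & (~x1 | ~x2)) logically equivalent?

Yes

G1 = ~(x1 & x2)
G2 = x2 & G1 = x2 & (~(x1 & x2))
G3 = ~(G1 & G2) = ~((~(x1 & x2)) & (x2 & (~(x1 & x2))))
At x1=0, x2=1, x3=0: circuit gives 0, formula gives 0.
At x1=0, x2=0, x3=0: circuit gives 1, formula gives 1.
Agrees on all 8 inputs.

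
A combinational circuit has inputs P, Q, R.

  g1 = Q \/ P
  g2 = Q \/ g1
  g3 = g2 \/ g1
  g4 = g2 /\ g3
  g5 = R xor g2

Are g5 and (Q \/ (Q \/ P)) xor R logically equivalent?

g1 = Q \/ P
g2 = Q \/ g1 = Q \/ (Q \/ P)
g5 = R xor g2 = R xor (Q \/ (Q \/ P))
At P=0, Q=0, R=0: circuit gives 0, formula gives 0.
At P=0, Q=0, R=1: circuit gives 1, formula gives 1.
Agrees on all 8 inputs.

Yes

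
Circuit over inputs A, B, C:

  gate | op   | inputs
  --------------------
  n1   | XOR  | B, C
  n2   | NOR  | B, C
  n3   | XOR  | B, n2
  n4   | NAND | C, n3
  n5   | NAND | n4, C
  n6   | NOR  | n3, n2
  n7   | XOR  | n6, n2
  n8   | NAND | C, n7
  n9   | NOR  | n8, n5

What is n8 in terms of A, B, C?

C NAND (((B XOR (B NOR C)) NOR (B NOR C)) XOR (B NOR C))

n2 = B NOR C
n3 = B XOR n2 = B XOR (B NOR C)
n6 = n3 NOR n2 = (B XOR (B NOR C)) NOR (B NOR C)
n7 = n6 XOR n2 = ((B XOR (B NOR C)) NOR (B NOR C)) XOR (B NOR C)
n8 = C NAND n7 = C NAND (((B XOR (B NOR C)) NOR (B NOR C)) XOR (B NOR C))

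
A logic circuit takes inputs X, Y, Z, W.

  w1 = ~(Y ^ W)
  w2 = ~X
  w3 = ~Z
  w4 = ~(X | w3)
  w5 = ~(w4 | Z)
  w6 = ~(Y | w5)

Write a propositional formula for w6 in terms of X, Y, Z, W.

w3 = ~Z
w4 = ~(X | w3) = ~(X | ~Z)
w5 = ~(w4 | Z) = ~((~(X | ~Z)) | Z)
w6 = ~(Y | w5) = ~(Y | (~((~(X | ~Z)) | Z)))

~(Y | (~((~(X | ~Z)) | Z)))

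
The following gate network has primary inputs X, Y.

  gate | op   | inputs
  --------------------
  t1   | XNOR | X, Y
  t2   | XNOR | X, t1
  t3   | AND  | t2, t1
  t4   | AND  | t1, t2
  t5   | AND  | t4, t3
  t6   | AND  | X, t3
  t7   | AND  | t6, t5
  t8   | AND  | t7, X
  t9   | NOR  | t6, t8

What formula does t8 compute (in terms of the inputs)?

((X AND ((X XNOR (X XNOR Y)) AND (X XNOR Y))) AND (((X XNOR Y) AND (X XNOR (X XNOR Y))) AND ((X XNOR (X XNOR Y)) AND (X XNOR Y)))) AND X

t1 = X XNOR Y
t2 = X XNOR t1 = X XNOR (X XNOR Y)
t3 = t2 AND t1 = (X XNOR (X XNOR Y)) AND (X XNOR Y)
t4 = t1 AND t2 = (X XNOR Y) AND (X XNOR (X XNOR Y))
t5 = t4 AND t3 = ((X XNOR Y) AND (X XNOR (X XNOR Y))) AND ((X XNOR (X XNOR Y)) AND (X XNOR Y))
t6 = X AND t3 = X AND ((X XNOR (X XNOR Y)) AND (X XNOR Y))
t7 = t6 AND t5 = (X AND ((X XNOR (X XNOR Y)) AND (X XNOR Y))) AND (((X XNOR Y) AND (X XNOR (X XNOR Y))) AND ((X XNOR (X XNOR Y)) AND (X XNOR Y)))
t8 = t7 AND X = ((X AND ((X XNOR (X XNOR Y)) AND (X XNOR Y))) AND (((X XNOR Y) AND (X XNOR (X XNOR Y))) AND ((X XNOR (X XNOR Y)) AND (X XNOR Y)))) AND X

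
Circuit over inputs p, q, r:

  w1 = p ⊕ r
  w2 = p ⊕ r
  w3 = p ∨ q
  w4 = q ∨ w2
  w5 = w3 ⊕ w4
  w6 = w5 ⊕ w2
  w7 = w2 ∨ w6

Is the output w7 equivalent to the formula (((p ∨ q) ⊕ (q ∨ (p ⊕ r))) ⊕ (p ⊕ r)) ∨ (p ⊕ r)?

w2 = p ⊕ r
w3 = p ∨ q
w4 = q ∨ w2 = q ∨ (p ⊕ r)
w5 = w3 ⊕ w4 = (p ∨ q) ⊕ (q ∨ (p ⊕ r))
w6 = w5 ⊕ w2 = ((p ∨ q) ⊕ (q ∨ (p ⊕ r))) ⊕ (p ⊕ r)
w7 = w2 ∨ w6 = (p ⊕ r) ∨ (((p ∨ q) ⊕ (q ∨ (p ⊕ r))) ⊕ (p ⊕ r))
At p=0, q=0, r=0: circuit gives 0, formula gives 0.
At p=0, q=0, r=1: circuit gives 1, formula gives 1.
Agrees on all 8 inputs.

Yes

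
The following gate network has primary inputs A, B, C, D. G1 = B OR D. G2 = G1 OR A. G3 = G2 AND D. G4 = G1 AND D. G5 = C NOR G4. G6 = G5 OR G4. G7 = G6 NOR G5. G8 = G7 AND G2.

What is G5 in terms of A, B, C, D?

G1 = B OR D
G4 = G1 AND D = (B OR D) AND D
G5 = C NOR G4 = C NOR ((B OR D) AND D)

C NOR ((B OR D) AND D)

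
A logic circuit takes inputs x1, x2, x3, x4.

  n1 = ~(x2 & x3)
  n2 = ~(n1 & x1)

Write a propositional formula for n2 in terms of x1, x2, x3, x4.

~((~(x2 & x3)) & x1)

n1 = ~(x2 & x3)
n2 = ~(n1 & x1) = ~((~(x2 & x3)) & x1)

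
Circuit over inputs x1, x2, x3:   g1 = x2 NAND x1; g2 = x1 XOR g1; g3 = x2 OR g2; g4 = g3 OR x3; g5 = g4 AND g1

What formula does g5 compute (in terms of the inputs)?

g1 = x2 NAND x1
g2 = x1 XOR g1 = x1 XOR (x2 NAND x1)
g3 = x2 OR g2 = x2 OR (x1 XOR (x2 NAND x1))
g4 = g3 OR x3 = (x2 OR (x1 XOR (x2 NAND x1))) OR x3
g5 = g4 AND g1 = ((x2 OR (x1 XOR (x2 NAND x1))) OR x3) AND (x2 NAND x1)

((x2 OR (x1 XOR (x2 NAND x1))) OR x3) AND (x2 NAND x1)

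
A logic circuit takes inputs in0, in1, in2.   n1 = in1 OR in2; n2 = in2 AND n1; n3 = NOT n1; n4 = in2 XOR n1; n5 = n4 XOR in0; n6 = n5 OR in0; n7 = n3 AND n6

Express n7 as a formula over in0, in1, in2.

NOT (in1 OR in2) AND (((in2 XOR (in1 OR in2)) XOR in0) OR in0)

n1 = in1 OR in2
n3 = NOT n1 = NOT (in1 OR in2)
n4 = in2 XOR n1 = in2 XOR (in1 OR in2)
n5 = n4 XOR in0 = (in2 XOR (in1 OR in2)) XOR in0
n6 = n5 OR in0 = ((in2 XOR (in1 OR in2)) XOR in0) OR in0
n7 = n3 AND n6 = NOT (in1 OR in2) AND (((in2 XOR (in1 OR in2)) XOR in0) OR in0)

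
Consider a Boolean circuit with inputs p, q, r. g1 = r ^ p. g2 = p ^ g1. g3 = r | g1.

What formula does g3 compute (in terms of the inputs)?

g1 = r ^ p
g3 = r | g1 = r | (r ^ p)

r | (r ^ p)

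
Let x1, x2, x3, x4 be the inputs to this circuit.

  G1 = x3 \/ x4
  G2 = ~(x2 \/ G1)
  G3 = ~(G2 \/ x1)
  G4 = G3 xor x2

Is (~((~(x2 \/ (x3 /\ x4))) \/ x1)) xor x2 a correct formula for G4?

No

G1 = x3 \/ x4
G2 = ~(x2 \/ G1) = ~(x2 \/ (x3 \/ x4))
G3 = ~(G2 \/ x1) = ~((~(x2 \/ (x3 \/ x4))) \/ x1)
G4 = G3 xor x2 = (~((~(x2 \/ (x3 \/ x4))) \/ x1)) xor x2
At x1=0, x2=0, x3=0, x4=1: circuit gives 1, formula gives 0.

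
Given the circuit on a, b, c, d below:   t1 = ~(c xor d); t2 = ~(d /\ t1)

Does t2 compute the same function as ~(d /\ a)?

t1 = ~(c xor d)
t2 = ~(d /\ t1) = ~(d /\ (~(c xor d)))
At a=0, b=0, c=1, d=1: circuit gives 0, formula gives 1.

No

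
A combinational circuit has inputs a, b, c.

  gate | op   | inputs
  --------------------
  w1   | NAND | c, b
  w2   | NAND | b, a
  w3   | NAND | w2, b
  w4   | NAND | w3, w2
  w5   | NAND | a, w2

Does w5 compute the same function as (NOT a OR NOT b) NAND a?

Yes

w2 = b NAND a
w5 = a NAND w2 = a NAND (b NAND a)
At a=1, b=0, c=0: circuit gives 0, formula gives 0.
At a=0, b=0, c=0: circuit gives 1, formula gives 1.
Agrees on all 8 inputs.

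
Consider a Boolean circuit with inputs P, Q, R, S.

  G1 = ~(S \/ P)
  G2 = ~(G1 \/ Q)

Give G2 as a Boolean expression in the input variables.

~((~(S \/ P)) \/ Q)

G1 = ~(S \/ P)
G2 = ~(G1 \/ Q) = ~((~(S \/ P)) \/ Q)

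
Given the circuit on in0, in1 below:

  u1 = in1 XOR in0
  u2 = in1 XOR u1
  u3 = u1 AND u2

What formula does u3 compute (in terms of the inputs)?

u1 = in1 XOR in0
u2 = in1 XOR u1 = in1 XOR (in1 XOR in0)
u3 = u1 AND u2 = (in1 XOR in0) AND (in1 XOR (in1 XOR in0))

(in1 XOR in0) AND (in1 XOR (in1 XOR in0))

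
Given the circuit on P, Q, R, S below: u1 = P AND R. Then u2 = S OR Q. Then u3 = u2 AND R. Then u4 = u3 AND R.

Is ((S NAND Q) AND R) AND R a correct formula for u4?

u2 = S OR Q
u3 = u2 AND R = (S OR Q) AND R
u4 = u3 AND R = ((S OR Q) AND R) AND R
At P=0, Q=0, R=1, S=0: circuit gives 0, formula gives 1.

No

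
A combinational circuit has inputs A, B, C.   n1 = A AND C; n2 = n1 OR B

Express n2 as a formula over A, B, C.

(A AND C) OR B

n1 = A AND C
n2 = n1 OR B = (A AND C) OR B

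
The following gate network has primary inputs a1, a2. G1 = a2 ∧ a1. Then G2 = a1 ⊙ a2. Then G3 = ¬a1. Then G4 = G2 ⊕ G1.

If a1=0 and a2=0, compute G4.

G1 = 0 ∧ 0 = 0
G2 = 0 ⊙ 0 = 1
G4 = 1 ⊕ 0 = 1

1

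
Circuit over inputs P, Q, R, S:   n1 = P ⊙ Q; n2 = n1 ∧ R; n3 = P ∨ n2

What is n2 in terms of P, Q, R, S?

(P ⊙ Q) ∧ R

n1 = P ⊙ Q
n2 = n1 ∧ R = (P ⊙ Q) ∧ R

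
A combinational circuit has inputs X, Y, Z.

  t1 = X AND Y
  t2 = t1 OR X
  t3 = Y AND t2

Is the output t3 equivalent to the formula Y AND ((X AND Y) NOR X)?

t1 = X AND Y
t2 = t1 OR X = (X AND Y) OR X
t3 = Y AND t2 = Y AND ((X AND Y) OR X)
At X=0, Y=1, Z=0: circuit gives 0, formula gives 1.

No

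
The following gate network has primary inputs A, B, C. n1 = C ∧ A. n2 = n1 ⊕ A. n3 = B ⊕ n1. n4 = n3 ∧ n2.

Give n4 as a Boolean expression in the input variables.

(B ⊕ (C ∧ A)) ∧ ((C ∧ A) ⊕ A)

n1 = C ∧ A
n2 = n1 ⊕ A = (C ∧ A) ⊕ A
n3 = B ⊕ n1 = B ⊕ (C ∧ A)
n4 = n3 ∧ n2 = (B ⊕ (C ∧ A)) ∧ ((C ∧ A) ⊕ A)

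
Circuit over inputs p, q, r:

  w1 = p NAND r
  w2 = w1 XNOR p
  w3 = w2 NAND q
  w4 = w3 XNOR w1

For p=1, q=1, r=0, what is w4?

w1 = 1 NAND 0 = 1
w2 = 1 XNOR 1 = 1
w3 = 1 NAND 1 = 0
w4 = 0 XNOR 1 = 0

0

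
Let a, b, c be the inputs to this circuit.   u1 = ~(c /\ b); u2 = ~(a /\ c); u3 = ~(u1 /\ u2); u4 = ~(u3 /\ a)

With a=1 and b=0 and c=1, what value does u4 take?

u1 = ~(1 /\ 0) = 1
u2 = ~(1 /\ 1) = 0
u3 = ~(1 /\ 0) = 1
u4 = ~(1 /\ 1) = 0

0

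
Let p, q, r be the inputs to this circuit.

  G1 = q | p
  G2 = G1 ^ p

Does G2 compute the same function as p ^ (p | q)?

Yes

G1 = q | p
G2 = G1 ^ p = (q | p) ^ p
At p=0, q=0, r=0: circuit gives 0, formula gives 0.
At p=0, q=1, r=0: circuit gives 1, formula gives 1.
Agrees on all 8 inputs.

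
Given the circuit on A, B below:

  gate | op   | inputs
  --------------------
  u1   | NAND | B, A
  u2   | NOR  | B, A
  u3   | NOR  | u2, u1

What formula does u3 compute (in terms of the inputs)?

u1 = B NAND A
u2 = B NOR A
u3 = u2 NOR u1 = (B NOR A) NOR (B NAND A)

(B NOR A) NOR (B NAND A)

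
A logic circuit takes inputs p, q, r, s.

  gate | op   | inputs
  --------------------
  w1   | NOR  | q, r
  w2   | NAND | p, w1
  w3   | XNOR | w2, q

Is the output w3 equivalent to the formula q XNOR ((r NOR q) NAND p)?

w1 = q NOR r
w2 = p NAND w1 = p NAND (q NOR r)
w3 = w2 XNOR q = (p NAND (q NOR r)) XNOR q
At p=0, q=0, r=0, s=0: circuit gives 0, formula gives 0.
At p=0, q=1, r=0, s=0: circuit gives 1, formula gives 1.
Agrees on all 16 inputs.

Yes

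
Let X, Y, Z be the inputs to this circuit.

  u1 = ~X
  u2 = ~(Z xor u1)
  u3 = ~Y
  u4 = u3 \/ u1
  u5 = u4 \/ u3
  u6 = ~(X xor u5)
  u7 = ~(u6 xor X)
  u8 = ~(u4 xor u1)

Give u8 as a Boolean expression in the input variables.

u1 = ~X
u3 = ~Y
u4 = u3 \/ u1 = ~Y \/ ~X
u8 = ~(u4 xor u1) = ~((~Y \/ ~X) xor ~X)

~((~Y \/ ~X) xor ~X)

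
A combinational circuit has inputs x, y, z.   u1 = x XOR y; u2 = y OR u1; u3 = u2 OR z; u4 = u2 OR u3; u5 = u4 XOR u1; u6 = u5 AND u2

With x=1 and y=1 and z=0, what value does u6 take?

u1 = 1 XOR 1 = 0
u2 = 1 OR 0 = 1
u3 = 1 OR 0 = 1
u4 = 1 OR 1 = 1
u5 = 1 XOR 0 = 1
u6 = 1 AND 1 = 1

1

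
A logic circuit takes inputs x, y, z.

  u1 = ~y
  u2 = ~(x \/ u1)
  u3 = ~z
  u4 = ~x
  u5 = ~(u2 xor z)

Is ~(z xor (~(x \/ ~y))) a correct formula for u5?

u1 = ~y
u2 = ~(x \/ u1) = ~(x \/ ~y)
u5 = ~(u2 xor z) = ~((~(x \/ ~y)) xor z)
At x=0, y=0, z=1: circuit gives 0, formula gives 0.
At x=0, y=0, z=0: circuit gives 1, formula gives 1.
Agrees on all 8 inputs.

Yes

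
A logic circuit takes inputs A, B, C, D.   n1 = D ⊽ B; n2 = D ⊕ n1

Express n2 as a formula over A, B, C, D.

n1 = D ⊽ B
n2 = D ⊕ n1 = D ⊕ (D ⊽ B)

D ⊕ (D ⊽ B)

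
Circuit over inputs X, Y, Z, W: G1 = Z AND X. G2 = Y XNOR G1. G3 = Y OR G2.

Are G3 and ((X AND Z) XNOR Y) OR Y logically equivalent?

G1 = Z AND X
G2 = Y XNOR G1 = Y XNOR (Z AND X)
G3 = Y OR G2 = Y OR (Y XNOR (Z AND X))
At X=1, Y=0, Z=1, W=0: circuit gives 0, formula gives 0.
At X=0, Y=0, Z=0, W=0: circuit gives 1, formula gives 1.
Agrees on all 16 inputs.

Yes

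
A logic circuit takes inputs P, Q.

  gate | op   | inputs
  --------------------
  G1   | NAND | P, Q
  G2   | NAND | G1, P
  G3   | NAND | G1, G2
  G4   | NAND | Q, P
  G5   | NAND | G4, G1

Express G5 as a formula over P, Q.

G1 = P NAND Q
G4 = Q NAND P
G5 = G4 NAND G1 = (Q NAND P) NAND (P NAND Q)

(Q NAND P) NAND (P NAND Q)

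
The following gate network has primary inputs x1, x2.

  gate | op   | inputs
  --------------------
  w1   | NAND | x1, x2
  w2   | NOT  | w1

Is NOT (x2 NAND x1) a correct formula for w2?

w1 = x1 NAND x2
w2 = NOT w1 = NOT (x1 NAND x2)
At x1=0, x2=0: circuit gives 0, formula gives 0.
At x1=1, x2=1: circuit gives 1, formula gives 1.
Agrees on all 4 inputs.

Yes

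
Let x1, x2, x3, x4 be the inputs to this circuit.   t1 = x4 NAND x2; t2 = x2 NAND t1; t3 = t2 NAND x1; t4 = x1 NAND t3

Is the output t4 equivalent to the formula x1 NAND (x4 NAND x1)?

No

t1 = x4 NAND x2
t2 = x2 NAND t1 = x2 NAND (x4 NAND x2)
t3 = t2 NAND x1 = (x2 NAND (x4 NAND x2)) NAND x1
t4 = x1 NAND t3 = x1 NAND ((x2 NAND (x4 NAND x2)) NAND x1)
At x1=1, x2=0, x3=0, x4=0: circuit gives 1, formula gives 0.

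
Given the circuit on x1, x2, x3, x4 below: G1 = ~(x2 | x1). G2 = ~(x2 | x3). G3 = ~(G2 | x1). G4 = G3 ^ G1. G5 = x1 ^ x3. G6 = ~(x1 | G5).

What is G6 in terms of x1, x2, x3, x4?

~(x1 | (x1 ^ x3))

G5 = x1 ^ x3
G6 = ~(x1 | G5) = ~(x1 | (x1 ^ x3))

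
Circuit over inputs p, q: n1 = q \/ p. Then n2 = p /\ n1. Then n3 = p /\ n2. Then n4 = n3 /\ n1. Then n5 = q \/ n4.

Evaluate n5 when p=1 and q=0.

1

n1 = 0 \/ 1 = 1
n2 = 1 /\ 1 = 1
n3 = 1 /\ 1 = 1
n4 = 1 /\ 1 = 1
n5 = 0 \/ 1 = 1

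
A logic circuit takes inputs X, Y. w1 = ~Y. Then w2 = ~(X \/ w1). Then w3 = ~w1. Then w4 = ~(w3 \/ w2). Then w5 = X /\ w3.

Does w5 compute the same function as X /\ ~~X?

w1 = ~Y
w3 = ~w1 = ~~Y
w5 = X /\ w3 = X /\ ~~Y
At X=1, Y=0: circuit gives 0, formula gives 1.

No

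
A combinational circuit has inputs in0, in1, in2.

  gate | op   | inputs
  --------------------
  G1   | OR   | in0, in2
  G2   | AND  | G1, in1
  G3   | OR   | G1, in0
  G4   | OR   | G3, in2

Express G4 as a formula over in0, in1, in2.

((in0 OR in2) OR in0) OR in2

G1 = in0 OR in2
G3 = G1 OR in0 = (in0 OR in2) OR in0
G4 = G3 OR in2 = ((in0 OR in2) OR in0) OR in2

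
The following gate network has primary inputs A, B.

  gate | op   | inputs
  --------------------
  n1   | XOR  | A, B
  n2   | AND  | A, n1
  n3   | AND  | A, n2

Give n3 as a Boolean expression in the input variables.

n1 = A XOR B
n2 = A AND n1 = A AND (A XOR B)
n3 = A AND n2 = A AND (A AND (A XOR B))

A AND (A AND (A XOR B))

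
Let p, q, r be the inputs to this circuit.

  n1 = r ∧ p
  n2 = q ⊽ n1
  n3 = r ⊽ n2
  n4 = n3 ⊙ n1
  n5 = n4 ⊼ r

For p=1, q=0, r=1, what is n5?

n1 = 1 ∧ 1 = 1
n2 = 0 ⊽ 1 = 0
n3 = 1 ⊽ 0 = 0
n4 = 0 ⊙ 1 = 0
n5 = 0 ⊼ 1 = 1

1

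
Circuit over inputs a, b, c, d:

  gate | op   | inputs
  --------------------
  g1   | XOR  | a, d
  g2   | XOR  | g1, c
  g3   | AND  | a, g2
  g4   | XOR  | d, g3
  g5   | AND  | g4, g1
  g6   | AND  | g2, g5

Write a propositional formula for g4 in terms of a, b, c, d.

d XOR (a AND ((a XOR d) XOR c))

g1 = a XOR d
g2 = g1 XOR c = (a XOR d) XOR c
g3 = a AND g2 = a AND ((a XOR d) XOR c)
g4 = d XOR g3 = d XOR (a AND ((a XOR d) XOR c))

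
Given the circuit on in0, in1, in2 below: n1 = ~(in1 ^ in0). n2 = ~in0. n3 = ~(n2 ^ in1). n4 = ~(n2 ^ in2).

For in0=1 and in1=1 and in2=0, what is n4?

1

n2 = ~1 = 0
n4 = ~(0 ^ 0) = 1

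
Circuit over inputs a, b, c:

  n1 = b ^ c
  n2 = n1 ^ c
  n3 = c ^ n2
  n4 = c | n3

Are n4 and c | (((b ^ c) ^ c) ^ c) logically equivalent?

n1 = b ^ c
n2 = n1 ^ c = (b ^ c) ^ c
n3 = c ^ n2 = c ^ ((b ^ c) ^ c)
n4 = c | n3 = c | (c ^ ((b ^ c) ^ c))
At a=0, b=0, c=0: circuit gives 0, formula gives 0.
At a=0, b=0, c=1: circuit gives 1, formula gives 1.
Agrees on all 8 inputs.

Yes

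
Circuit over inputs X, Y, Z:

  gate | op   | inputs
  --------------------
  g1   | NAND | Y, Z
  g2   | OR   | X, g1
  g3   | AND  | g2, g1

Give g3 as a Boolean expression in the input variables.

(X OR (Y NAND Z)) AND (Y NAND Z)

g1 = Y NAND Z
g2 = X OR g1 = X OR (Y NAND Z)
g3 = g2 AND g1 = (X OR (Y NAND Z)) AND (Y NAND Z)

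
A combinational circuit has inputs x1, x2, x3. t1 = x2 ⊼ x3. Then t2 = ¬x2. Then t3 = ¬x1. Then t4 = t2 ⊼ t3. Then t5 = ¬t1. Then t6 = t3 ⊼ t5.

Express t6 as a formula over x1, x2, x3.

¬x1 ⊼ ¬(x2 ⊼ x3)

t1 = x2 ⊼ x3
t3 = ¬x1
t5 = ¬t1 = ¬(x2 ⊼ x3)
t6 = t3 ⊼ t5 = ¬x1 ⊼ ¬(x2 ⊼ x3)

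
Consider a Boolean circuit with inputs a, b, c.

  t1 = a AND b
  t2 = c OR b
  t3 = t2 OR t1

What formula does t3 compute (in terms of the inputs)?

(c OR b) OR (a AND b)

t1 = a AND b
t2 = c OR b
t3 = t2 OR t1 = (c OR b) OR (a AND b)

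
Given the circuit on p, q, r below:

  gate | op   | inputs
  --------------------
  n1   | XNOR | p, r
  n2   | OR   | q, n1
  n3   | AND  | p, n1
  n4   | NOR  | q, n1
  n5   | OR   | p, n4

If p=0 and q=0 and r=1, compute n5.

n1 = 0 XNOR 1 = 0
n4 = 0 NOR 0 = 1
n5 = 0 OR 1 = 1

1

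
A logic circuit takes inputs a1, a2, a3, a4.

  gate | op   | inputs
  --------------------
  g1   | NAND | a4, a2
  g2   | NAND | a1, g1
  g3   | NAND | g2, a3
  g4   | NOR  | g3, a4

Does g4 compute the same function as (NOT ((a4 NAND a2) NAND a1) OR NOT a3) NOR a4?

g1 = a4 NAND a2
g2 = a1 NAND g1 = a1 NAND (a4 NAND a2)
g3 = g2 NAND a3 = (a1 NAND (a4 NAND a2)) NAND a3
g4 = g3 NOR a4 = ((a1 NAND (a4 NAND a2)) NAND a3) NOR a4
At a1=0, a2=0, a3=0, a4=0: circuit gives 0, formula gives 0.
At a1=0, a2=0, a3=1, a4=0: circuit gives 1, formula gives 1.
Agrees on all 16 inputs.

Yes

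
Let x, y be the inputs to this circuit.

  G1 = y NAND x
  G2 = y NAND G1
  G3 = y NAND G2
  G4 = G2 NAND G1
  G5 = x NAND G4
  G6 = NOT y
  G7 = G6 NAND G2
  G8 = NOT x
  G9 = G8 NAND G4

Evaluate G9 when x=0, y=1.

G1 = 1 NAND 0 = 1
G2 = 1 NAND 1 = 0
G4 = 0 NAND 1 = 1
G8 = NOT 0 = 1
G9 = 1 NAND 1 = 0

0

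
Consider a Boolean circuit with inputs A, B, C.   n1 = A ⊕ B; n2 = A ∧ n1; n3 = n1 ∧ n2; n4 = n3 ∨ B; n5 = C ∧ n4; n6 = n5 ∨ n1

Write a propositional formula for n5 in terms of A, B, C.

n1 = A ⊕ B
n2 = A ∧ n1 = A ∧ (A ⊕ B)
n3 = n1 ∧ n2 = (A ⊕ B) ∧ (A ∧ (A ⊕ B))
n4 = n3 ∨ B = ((A ⊕ B) ∧ (A ∧ (A ⊕ B))) ∨ B
n5 = C ∧ n4 = C ∧ (((A ⊕ B) ∧ (A ∧ (A ⊕ B))) ∨ B)

C ∧ (((A ⊕ B) ∧ (A ∧ (A ⊕ B))) ∨ B)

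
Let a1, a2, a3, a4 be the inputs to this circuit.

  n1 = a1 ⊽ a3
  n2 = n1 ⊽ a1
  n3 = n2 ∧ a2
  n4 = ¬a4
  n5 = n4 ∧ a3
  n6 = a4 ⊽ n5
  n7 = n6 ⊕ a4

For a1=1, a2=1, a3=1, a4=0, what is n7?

0

n4 = ¬0 = 1
n5 = 1 ∧ 1 = 1
n6 = 0 ⊽ 1 = 0
n7 = 0 ⊕ 0 = 0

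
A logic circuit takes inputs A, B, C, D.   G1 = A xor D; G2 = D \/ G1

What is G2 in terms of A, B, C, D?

D \/ (A xor D)

G1 = A xor D
G2 = D \/ G1 = D \/ (A xor D)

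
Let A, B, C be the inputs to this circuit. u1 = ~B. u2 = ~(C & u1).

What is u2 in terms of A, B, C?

u1 = ~B
u2 = ~(C & u1) = ~(C & ~B)

~(C & ~B)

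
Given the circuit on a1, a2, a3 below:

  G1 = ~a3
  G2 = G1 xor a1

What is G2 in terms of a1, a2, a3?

~a3 xor a1

G1 = ~a3
G2 = G1 xor a1 = ~a3 xor a1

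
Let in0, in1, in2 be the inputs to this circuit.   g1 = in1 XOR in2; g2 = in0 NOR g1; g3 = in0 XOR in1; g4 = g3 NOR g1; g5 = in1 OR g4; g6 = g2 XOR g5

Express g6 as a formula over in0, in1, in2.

(in0 NOR (in1 XOR in2)) XOR (in1 OR ((in0 XOR in1) NOR (in1 XOR in2)))

g1 = in1 XOR in2
g2 = in0 NOR g1 = in0 NOR (in1 XOR in2)
g3 = in0 XOR in1
g4 = g3 NOR g1 = (in0 XOR in1) NOR (in1 XOR in2)
g5 = in1 OR g4 = in1 OR ((in0 XOR in1) NOR (in1 XOR in2))
g6 = g2 XOR g5 = (in0 NOR (in1 XOR in2)) XOR (in1 OR ((in0 XOR in1) NOR (in1 XOR in2)))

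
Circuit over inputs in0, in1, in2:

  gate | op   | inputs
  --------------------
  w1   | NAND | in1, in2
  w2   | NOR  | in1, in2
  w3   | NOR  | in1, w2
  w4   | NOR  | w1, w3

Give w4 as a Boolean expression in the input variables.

(in1 NAND in2) NOR (in1 NOR (in1 NOR in2))

w1 = in1 NAND in2
w2 = in1 NOR in2
w3 = in1 NOR w2 = in1 NOR (in1 NOR in2)
w4 = w1 NOR w3 = (in1 NAND in2) NOR (in1 NOR (in1 NOR in2))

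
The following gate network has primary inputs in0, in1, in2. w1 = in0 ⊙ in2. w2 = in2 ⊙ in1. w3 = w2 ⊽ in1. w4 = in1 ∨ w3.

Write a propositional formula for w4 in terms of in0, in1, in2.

w2 = in2 ⊙ in1
w3 = w2 ⊽ in1 = (in2 ⊙ in1) ⊽ in1
w4 = in1 ∨ w3 = in1 ∨ ((in2 ⊙ in1) ⊽ in1)

in1 ∨ ((in2 ⊙ in1) ⊽ in1)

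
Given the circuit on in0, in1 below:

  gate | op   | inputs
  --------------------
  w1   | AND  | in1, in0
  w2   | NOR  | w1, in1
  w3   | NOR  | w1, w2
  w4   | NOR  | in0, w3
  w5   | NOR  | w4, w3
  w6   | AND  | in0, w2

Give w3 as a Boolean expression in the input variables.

w1 = in1 AND in0
w2 = w1 NOR in1 = (in1 AND in0) NOR in1
w3 = w1 NOR w2 = (in1 AND in0) NOR ((in1 AND in0) NOR in1)

(in1 AND in0) NOR ((in1 AND in0) NOR in1)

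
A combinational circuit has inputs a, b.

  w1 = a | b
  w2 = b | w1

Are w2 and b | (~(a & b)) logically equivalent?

No

w1 = a | b
w2 = b | w1 = b | (a | b)
At a=0, b=0: circuit gives 0, formula gives 1.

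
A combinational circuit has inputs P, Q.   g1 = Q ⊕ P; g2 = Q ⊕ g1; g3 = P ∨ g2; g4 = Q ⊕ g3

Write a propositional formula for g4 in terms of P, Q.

Q ⊕ (P ∨ (Q ⊕ (Q ⊕ P)))

g1 = Q ⊕ P
g2 = Q ⊕ g1 = Q ⊕ (Q ⊕ P)
g3 = P ∨ g2 = P ∨ (Q ⊕ (Q ⊕ P))
g4 = Q ⊕ g3 = Q ⊕ (P ∨ (Q ⊕ (Q ⊕ P)))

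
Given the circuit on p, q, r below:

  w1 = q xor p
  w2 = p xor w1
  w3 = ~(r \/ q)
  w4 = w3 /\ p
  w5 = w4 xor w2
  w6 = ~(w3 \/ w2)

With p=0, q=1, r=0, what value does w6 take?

0

w1 = 1 xor 0 = 1
w2 = 0 xor 1 = 1
w3 = ~(0 \/ 1) = 0
w6 = ~(0 \/ 1) = 0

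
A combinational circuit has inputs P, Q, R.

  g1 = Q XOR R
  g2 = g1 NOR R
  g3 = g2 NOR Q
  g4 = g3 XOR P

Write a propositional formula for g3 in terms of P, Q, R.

g1 = Q XOR R
g2 = g1 NOR R = (Q XOR R) NOR R
g3 = g2 NOR Q = ((Q XOR R) NOR R) NOR Q

((Q XOR R) NOR R) NOR Q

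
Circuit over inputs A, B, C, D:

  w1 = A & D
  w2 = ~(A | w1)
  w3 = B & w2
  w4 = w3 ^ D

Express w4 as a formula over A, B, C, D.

(B & (~(A | (A & D)))) ^ D

w1 = A & D
w2 = ~(A | w1) = ~(A | (A & D))
w3 = B & w2 = B & (~(A | (A & D)))
w4 = w3 ^ D = (B & (~(A | (A & D)))) ^ D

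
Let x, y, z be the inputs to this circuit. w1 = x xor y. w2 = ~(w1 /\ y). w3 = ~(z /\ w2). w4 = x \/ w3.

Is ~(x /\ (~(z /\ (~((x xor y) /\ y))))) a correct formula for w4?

w1 = x xor y
w2 = ~(w1 /\ y) = ~((x xor y) /\ y)
w3 = ~(z /\ w2) = ~(z /\ (~((x xor y) /\ y)))
w4 = x \/ w3 = x \/ (~(z /\ (~((x xor y) /\ y))))
At x=0, y=0, z=1: circuit gives 0, formula gives 1.

No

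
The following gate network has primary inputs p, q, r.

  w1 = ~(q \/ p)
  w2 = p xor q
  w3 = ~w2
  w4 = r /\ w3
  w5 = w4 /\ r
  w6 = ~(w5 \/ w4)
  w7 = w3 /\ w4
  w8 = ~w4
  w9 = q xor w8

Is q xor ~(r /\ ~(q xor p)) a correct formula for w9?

w2 = p xor q
w3 = ~w2 = ~(p xor q)
w4 = r /\ w3 = r /\ ~(p xor q)
w8 = ~w4 = ~(r /\ ~(p xor q))
w9 = q xor w8 = q xor ~(r /\ ~(p xor q))
At p=0, q=0, r=1: circuit gives 0, formula gives 0.
At p=0, q=0, r=0: circuit gives 1, formula gives 1.
Agrees on all 8 inputs.

Yes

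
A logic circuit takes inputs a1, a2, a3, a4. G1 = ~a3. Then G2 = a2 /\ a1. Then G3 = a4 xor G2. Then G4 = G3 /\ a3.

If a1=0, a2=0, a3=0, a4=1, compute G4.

G2 = 0 /\ 0 = 0
G3 = 1 xor 0 = 1
G4 = 1 /\ 0 = 0

0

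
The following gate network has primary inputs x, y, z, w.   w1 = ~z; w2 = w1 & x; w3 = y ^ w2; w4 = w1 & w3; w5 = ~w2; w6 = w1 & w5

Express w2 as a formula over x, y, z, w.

~z & x

w1 = ~z
w2 = w1 & x = ~z & x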